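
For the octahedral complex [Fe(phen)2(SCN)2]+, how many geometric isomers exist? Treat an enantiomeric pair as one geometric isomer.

The six octahedral sites form three mutually perpendicular trans pairs.
Each phen is bidentate and must span two cis positions.
Systematic placement gives 2 geometric isomers: SCN trans; SCN cis (chiral).

2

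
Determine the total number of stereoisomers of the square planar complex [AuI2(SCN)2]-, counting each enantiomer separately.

2

A square has two trans pairs of vertices; adjacent vertices are cis.
Working through the distinct placements yields 2 geometric isomers: I cis; I trans.
Each arrangement has an internal mirror plane or centre of symmetry, so none is chiral.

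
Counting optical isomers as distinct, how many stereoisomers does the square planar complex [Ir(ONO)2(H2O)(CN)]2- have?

2

In a square planar complex each vertex has one trans partner and two cis neighbours.
Systematic placement gives 2 geometric isomers: ONO cis; ONO trans.
Each arrangement has an internal mirror plane or centre of symmetry, so none is chiral.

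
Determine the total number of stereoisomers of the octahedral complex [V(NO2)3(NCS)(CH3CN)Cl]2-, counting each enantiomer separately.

In an octahedral complex each vertex has one trans partner and four cis neighbours.
Systematic placement gives 4 geometric isomers: NO2 mer (3 arrangements); NO2 fac (chiral).
One of these lacks any improper symmetry element and so occurs as an enantiomeric pair, giving 4 + 1 = 5 stereoisomers in total.

5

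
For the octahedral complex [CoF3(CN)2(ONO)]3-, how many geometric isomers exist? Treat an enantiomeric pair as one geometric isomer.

3

In an octahedral complex each vertex has one trans partner and four cis neighbours.
There are 3 geometric isomers: F mer, CN trans; F fac, CN cis; F mer, CN cis.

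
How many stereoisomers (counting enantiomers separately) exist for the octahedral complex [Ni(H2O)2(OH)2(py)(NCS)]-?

8

The distinct arrangements are (6 in all): H2O trans, OH cis; H2O trans, OH trans; H2O cis, OH cis (3 arrangements, 2 chiral); H2O cis, OH trans.
Of these, 2 lack any improper symmetry element and so occur as enantiomeric pairs, giving 6 + 2 = 8 stereoisomers in total.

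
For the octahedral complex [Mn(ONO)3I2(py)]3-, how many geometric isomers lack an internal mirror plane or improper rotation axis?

0

In an octahedral complex each vertex has one trans partner and four cis neighbours.
Working through the distinct placements yields 3 geometric isomers: ONO mer, I trans; ONO fac, I cis; ONO mer, I cis.
Each arrangement has an internal mirror plane or centre of symmetry, so none is chiral.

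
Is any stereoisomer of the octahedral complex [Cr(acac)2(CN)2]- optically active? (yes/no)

yes

An octahedron has six vertices in three trans pairs; every non-trans pair is cis.
Each acac is bidentate and must span two cis positions.
Systematic placement gives 2 geometric isomers: CN trans; CN cis (chiral).
One of these lacks any improper symmetry element and so occurs as an enantiomeric pair, giving 2 + 1 = 3 stereoisomers in total.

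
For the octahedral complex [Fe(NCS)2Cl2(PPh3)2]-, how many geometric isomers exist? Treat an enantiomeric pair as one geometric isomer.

In an octahedral complex each vertex has one trans partner and four cis neighbours.
Systematic placement gives 5 geometric isomers: NCS trans, Cl trans, PPh3 trans; NCS cis, Cl trans, PPh3 cis; NCS cis, Cl cis, PPh3 trans; NCS cis, Cl cis, PPh3 cis (chiral); NCS trans, Cl cis, PPh3 cis.

5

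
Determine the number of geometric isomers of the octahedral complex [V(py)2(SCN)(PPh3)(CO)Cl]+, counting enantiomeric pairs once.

9

The six octahedral sites form three mutually perpendicular trans pairs.
Placing the ligands in turn and identifying arrangements related by rotation or reflection leaves 9 distinct geometric isomers.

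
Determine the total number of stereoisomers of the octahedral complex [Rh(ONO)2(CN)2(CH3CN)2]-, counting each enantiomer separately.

There are 5 geometric isomers: ONO trans, CN trans, CH3CN trans; ONO cis, CN cis, CH3CN trans; ONO trans, CN cis, CH3CN cis; ONO cis, CN cis, CH3CN cis (chiral); ONO cis, CN trans, CH3CN cis.
One of these lacks any improper symmetry element and so occurs as an enantiomeric pair, giving 5 + 1 = 6 stereoisomers in total.

6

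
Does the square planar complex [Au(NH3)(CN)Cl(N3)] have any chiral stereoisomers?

no

A square has two trans pairs of vertices; adjacent vertices are cis.
Working through the distinct placements yields 3 geometric isomers: (CN/N3 trans, Cl/NH3 trans); (CN/NH3 trans, Cl/N3 trans); (CN/Cl trans, N3/NH3 trans).
Each arrangement has an internal mirror plane or centre of symmetry, so none is chiral.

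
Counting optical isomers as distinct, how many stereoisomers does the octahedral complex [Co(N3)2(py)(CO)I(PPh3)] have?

15

The six octahedral sites form three mutually perpendicular trans pairs.
Placing the ligands in turn and identifying arrangements related by rotation or reflection leaves 9 distinct geometric isomers.
Of these, 6 lack any improper symmetry element and so occur as enantiomeric pairs, giving 9 + 6 = 15 stereoisomers in total.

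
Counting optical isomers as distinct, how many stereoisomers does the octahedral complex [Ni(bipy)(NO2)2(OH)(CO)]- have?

An octahedron has six vertices in three trans pairs; every non-trans pair is cis.
Each bipy is bidentate and must span two cis positions.
Working through the distinct placements yields 4 geometric isomers: NO2 cis (3 arrangements, 2 chiral); NO2 trans.
Of these, 2 lack any improper symmetry element and so occur as enantiomeric pairs, giving 4 + 2 = 6 stereoisomers in total.

6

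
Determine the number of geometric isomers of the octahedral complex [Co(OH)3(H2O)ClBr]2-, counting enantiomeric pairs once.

4

An octahedron has six vertices in three trans pairs; every non-trans pair is cis.
Systematic placement gives 4 geometric isomers: OH mer (3 arrangements); OH fac (chiral).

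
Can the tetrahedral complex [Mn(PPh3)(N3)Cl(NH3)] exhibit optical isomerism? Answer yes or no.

yes

In a tetrahedral complex all four positions are equivalent and every pair of ligands is adjacent — there is no cis/trans distinction.
Only one geometric arrangement is possible; it has no improper symmetry element, so it exists as a pair of enantiomers (2 stereoisomers).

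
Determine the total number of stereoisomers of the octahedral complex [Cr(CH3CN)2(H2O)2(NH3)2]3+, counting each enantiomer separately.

6

The six octahedral sites form three mutually perpendicular trans pairs.
The distinct arrangements are (5 in all): CH3CN trans, H2O trans, NH3 trans; CH3CN trans, H2O cis, NH3 cis; CH3CN cis, H2O cis, NH3 trans; CH3CN cis, H2O cis, NH3 cis (chiral); CH3CN cis, H2O trans, NH3 cis.
One of these lacks any improper symmetry element and so occurs as an enantiomeric pair, giving 5 + 1 = 6 stereoisomers in total.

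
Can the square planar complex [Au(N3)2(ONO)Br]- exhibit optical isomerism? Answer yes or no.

no

A square has two trans pairs of vertices; adjacent vertices are cis.
The distinct arrangements are (2 in all): N3 cis; N3 trans.
Each arrangement has an internal mirror plane or centre of symmetry, so none is chiral.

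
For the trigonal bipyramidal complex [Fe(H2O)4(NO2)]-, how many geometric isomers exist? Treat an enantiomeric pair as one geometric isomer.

2

In a trigonal bipyramid the two axial positions differ from the three equatorial ones.
Working through the distinct placements yields 2 geometric isomers: NO2 equatorial; NO2 axial.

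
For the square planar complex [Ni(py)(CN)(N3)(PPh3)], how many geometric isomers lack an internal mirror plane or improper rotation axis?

In a square planar complex each vertex has one trans partner and two cis neighbours.
There are 3 geometric isomers: (CN/PPh3 trans, N3/py trans); (CN/py trans, N3/PPh3 trans); (CN/N3 trans, PPh3/py trans).
Each arrangement has an internal mirror plane or centre of symmetry, so none is chiral.

0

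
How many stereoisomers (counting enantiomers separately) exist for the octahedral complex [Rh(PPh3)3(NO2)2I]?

3

An octahedron has six vertices in three trans pairs; every non-trans pair is cis.
The distinct arrangements are (3 in all): PPh3 mer, NO2 cis; PPh3 mer, NO2 trans; PPh3 fac, NO2 cis.
Each arrangement has an internal mirror plane or centre of symmetry, so none is chiral.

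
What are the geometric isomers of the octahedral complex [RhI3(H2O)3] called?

fac and mer

Working through the distinct placements yields 2 geometric isomers: I mer; I fac.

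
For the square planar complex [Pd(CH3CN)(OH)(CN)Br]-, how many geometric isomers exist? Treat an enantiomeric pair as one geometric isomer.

A square has two trans pairs of vertices; adjacent vertices are cis.
Systematic placement gives 3 geometric isomers: (Br/CN trans, CH3CN/OH trans); (Br/OH trans, CH3CN/CN trans); (Br/CH3CN trans, CN/OH trans).

3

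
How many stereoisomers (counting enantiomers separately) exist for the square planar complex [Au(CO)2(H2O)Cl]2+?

2

A square has two trans pairs of vertices; adjacent vertices are cis.
Systematic placement gives 2 geometric isomers: CO cis; CO trans.
Each arrangement has an internal mirror plane or centre of symmetry, so none is chiral.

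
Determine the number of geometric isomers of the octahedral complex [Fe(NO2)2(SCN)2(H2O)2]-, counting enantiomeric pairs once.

The distinct arrangements are (5 in all): NO2 trans, SCN trans, H2O trans; NO2 cis, SCN cis, H2O trans; NO2 cis, SCN trans, H2O cis; NO2 cis, SCN cis, H2O cis (chiral); NO2 trans, SCN cis, H2O cis.

5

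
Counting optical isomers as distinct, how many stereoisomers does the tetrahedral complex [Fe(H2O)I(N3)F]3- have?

Only one geometric arrangement is possible; it has no improper symmetry element, so it exists as a pair of enantiomers (2 stereoisomers).

2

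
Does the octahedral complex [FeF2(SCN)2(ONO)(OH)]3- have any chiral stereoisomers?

In an octahedral complex each vertex has one trans partner and four cis neighbours.
There are 6 geometric isomers: F trans, SCN trans; F trans, SCN cis; F cis, SCN trans; F cis, SCN cis (3 arrangements, 2 chiral).
Of these, 2 lack any improper symmetry element and so occur as enantiomeric pairs, giving 6 + 2 = 8 stereoisomers in total.

yes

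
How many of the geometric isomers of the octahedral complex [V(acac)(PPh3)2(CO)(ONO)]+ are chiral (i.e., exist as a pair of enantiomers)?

2

In an octahedral complex each vertex has one trans partner and four cis neighbours.
Each acac is bidentate and must span two cis positions.
There are 4 geometric isomers: PPh3 cis (3 arrangements, 2 chiral); PPh3 trans.
Of these, 2 lack any improper symmetry element and so occur as enantiomeric pairs, giving 4 + 2 = 6 stereoisomers in total.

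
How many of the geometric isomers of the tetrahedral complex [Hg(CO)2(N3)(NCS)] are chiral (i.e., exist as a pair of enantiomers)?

0

Only one geometric arrangement is possible.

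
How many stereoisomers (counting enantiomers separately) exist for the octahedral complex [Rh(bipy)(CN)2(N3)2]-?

4

An octahedron has six vertices in three trans pairs; every non-trans pair is cis.
Each bipy is bidentate and must span two cis positions.
Systematic placement gives 3 geometric isomers: CN trans, N3 cis; CN cis, N3 cis (chiral); CN cis, N3 trans.
One of these lacks any improper symmetry element and so occurs as an enantiomeric pair, giving 3 + 1 = 4 stereoisomers in total.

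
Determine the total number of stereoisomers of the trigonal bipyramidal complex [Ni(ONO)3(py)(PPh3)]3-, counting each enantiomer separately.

There are 4 geometric isomers: py equatorial, PPh3 equatorial; py equatorial, PPh3 axial; py axial, PPh3 equatorial; py axial, PPh3 axial.
Each arrangement has an internal mirror plane or centre of symmetry, so none is chiral.

4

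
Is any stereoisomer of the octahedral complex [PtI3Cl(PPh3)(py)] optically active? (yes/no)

The six octahedral sites form three mutually perpendicular trans pairs.
There are 4 geometric isomers: I mer (3 arrangements); I fac (chiral).
One of these lacks any improper symmetry element and so occurs as an enantiomeric pair, giving 4 + 1 = 5 stereoisomers in total.

yes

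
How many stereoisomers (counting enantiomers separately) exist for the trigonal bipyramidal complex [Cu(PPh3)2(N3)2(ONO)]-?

6

In a trigonal bipyramid the two axial positions differ from the three equatorial ones.
Exhaustive case analysis gives 5 geometric isomers.
One of these lacks any improper symmetry element and so occurs as an enantiomeric pair, giving 5 + 1 = 6 stereoisomers in total.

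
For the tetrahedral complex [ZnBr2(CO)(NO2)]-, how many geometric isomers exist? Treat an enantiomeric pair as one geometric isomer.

In a tetrahedral complex all four positions are equivalent and every pair of ligands is adjacent — there is no cis/trans distinction.
Only one geometric arrangement is possible.

1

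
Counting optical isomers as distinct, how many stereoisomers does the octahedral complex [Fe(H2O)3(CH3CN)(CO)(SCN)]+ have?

5

An octahedron has six vertices in three trans pairs; every non-trans pair is cis.
There are 4 geometric isomers: H2O mer (3 arrangements); H2O fac (chiral).
One of these lacks any improper symmetry element and so occurs as an enantiomeric pair, giving 4 + 1 = 5 stereoisomers in total.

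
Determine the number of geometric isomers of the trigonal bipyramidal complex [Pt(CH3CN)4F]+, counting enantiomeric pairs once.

2

Working through the distinct placements yields 2 geometric isomers: F equatorial; F axial.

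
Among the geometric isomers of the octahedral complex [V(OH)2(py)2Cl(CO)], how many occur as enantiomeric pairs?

2

In an octahedral complex each vertex has one trans partner and four cis neighbours.
The distinct arrangements are (6 in all): OH trans, py trans; OH cis, py cis (3 arrangements, 2 chiral); OH cis, py trans; OH trans, py cis.
Of these, 2 lack any improper symmetry element and so occur as enantiomeric pairs, giving 6 + 2 = 8 stereoisomers in total.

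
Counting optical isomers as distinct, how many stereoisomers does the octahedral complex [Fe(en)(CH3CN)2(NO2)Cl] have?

6

In an octahedral complex each vertex has one trans partner and four cis neighbours.
Each en is bidentate and must span two cis positions.
There are 4 geometric isomers: CH3CN trans; CH3CN cis (3 arrangements, 2 chiral).
Of these, 2 lack any improper symmetry element and so occur as enantiomeric pairs, giving 4 + 2 = 6 stereoisomers in total.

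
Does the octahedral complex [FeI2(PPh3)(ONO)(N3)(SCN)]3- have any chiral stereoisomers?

yes

An octahedron has six vertices in three trans pairs; every non-trans pair is cis.
Systematic enumeration (placing each ligand type in turn and discarding arrangements equivalent by rotation or reflection) gives 9 geometric isomers.
Of these, 6 lack any improper symmetry element and so occur as enantiomeric pairs, giving 9 + 6 = 15 stereoisomers in total.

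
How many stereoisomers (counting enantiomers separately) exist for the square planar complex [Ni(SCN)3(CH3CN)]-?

In a square planar complex each vertex has one trans partner and two cis neighbours.
Only one geometric arrangement is possible.

1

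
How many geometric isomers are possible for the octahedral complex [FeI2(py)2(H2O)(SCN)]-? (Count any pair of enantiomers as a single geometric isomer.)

6

An octahedron has six vertices in three trans pairs; every non-trans pair is cis.
Working through the distinct placements yields 6 geometric isomers: I cis, py trans; I cis, py cis (3 arrangements, 2 chiral); I trans, py trans; I trans, py cis.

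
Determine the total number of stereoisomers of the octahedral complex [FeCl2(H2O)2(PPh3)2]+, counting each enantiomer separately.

An octahedron has six vertices in three trans pairs; every non-trans pair is cis.
Systematic placement gives 5 geometric isomers: Cl trans, H2O trans, PPh3 trans; Cl trans, H2O cis, PPh3 cis; Cl cis, H2O cis, PPh3 trans; Cl cis, H2O cis, PPh3 cis (chiral); Cl cis, H2O trans, PPh3 cis.
One of these lacks any improper symmetry element and so occurs as an enantiomeric pair, giving 5 + 1 = 6 stereoisomers in total.

6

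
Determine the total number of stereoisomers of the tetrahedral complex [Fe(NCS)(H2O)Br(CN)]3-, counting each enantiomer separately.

All four vertices of a tetrahedron are equivalent and mutually adjacent, so cis/trans isomerism cannot arise.
Only one geometric arrangement is possible; it has no improper symmetry element, so it exists as a pair of enantiomers (2 stereoisomers).

2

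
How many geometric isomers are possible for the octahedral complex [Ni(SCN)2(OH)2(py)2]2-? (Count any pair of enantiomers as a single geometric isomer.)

5

In an octahedral complex each vertex has one trans partner and four cis neighbours.
The distinct arrangements are (5 in all): SCN trans, OH trans, py trans; SCN cis, OH trans, py cis; SCN cis, OH cis, py trans; SCN cis, OH cis, py cis (chiral); SCN trans, OH cis, py cis.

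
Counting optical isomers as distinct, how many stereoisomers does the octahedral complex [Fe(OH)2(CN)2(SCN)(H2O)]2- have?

Working through the distinct placements yields 6 geometric isomers: OH cis, CN trans; OH trans, CN trans; OH cis, CN cis (3 arrangements, 2 chiral); OH trans, CN cis.
Of these, 2 lack any improper symmetry element and so occur as enantiomeric pairs, giving 6 + 2 = 8 stereoisomers in total.

8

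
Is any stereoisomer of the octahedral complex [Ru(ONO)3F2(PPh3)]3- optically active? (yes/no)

no

There are 3 geometric isomers: ONO mer, F trans; ONO fac, F cis; ONO mer, F cis.
Each arrangement has an internal mirror plane or centre of symmetry, so none is chiral.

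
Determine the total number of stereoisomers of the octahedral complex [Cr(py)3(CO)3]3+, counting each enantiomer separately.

2

The six octahedral sites form three mutually perpendicular trans pairs.
There are 2 geometric isomers: py mer; py fac.
Each arrangement has an internal mirror plane or centre of symmetry, so none is chiral.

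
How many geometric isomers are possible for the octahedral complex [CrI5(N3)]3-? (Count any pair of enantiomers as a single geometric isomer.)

1

The six octahedral sites form three mutually perpendicular trans pairs.
Only one geometric arrangement is possible.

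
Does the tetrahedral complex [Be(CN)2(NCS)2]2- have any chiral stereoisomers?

Only one geometric arrangement is possible.

no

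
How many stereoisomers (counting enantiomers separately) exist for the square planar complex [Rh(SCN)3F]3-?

In a square planar complex each vertex has one trans partner and two cis neighbours.
Only one geometric arrangement is possible.

1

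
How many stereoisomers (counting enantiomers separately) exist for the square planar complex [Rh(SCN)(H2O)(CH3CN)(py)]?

A square has two trans pairs of vertices; adjacent vertices are cis.
Systematic placement gives 3 geometric isomers: (CH3CN/SCN trans, H2O/py trans); (CH3CN/py trans, H2O/SCN trans); (CH3CN/H2O trans, SCN/py trans).
Each arrangement has an internal mirror plane or centre of symmetry, so none is chiral.

3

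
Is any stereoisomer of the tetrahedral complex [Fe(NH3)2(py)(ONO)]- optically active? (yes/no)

Only one geometric arrangement is possible.

no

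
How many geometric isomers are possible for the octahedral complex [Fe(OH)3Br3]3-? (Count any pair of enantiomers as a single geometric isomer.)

In an octahedral complex each vertex has one trans partner and four cis neighbours.
Working through the distinct placements yields 2 geometric isomers: OH mer; OH fac.

2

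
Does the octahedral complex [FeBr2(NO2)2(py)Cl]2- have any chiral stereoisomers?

The six octahedral sites form three mutually perpendicular trans pairs.
Systematic placement gives 6 geometric isomers: Br trans, NO2 cis; Br trans, NO2 trans; Br cis, NO2 cis (3 arrangements, 2 chiral); Br cis, NO2 trans.
Of these, 2 lack any improper symmetry element and so occur as enantiomeric pairs, giving 6 + 2 = 8 stereoisomers in total.

yes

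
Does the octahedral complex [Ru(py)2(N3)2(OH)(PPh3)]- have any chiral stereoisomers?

An octahedron has six vertices in three trans pairs; every non-trans pair is cis.
Working through the distinct placements yields 6 geometric isomers: py trans, N3 trans; py cis, N3 trans; py trans, N3 cis; py cis, N3 cis (3 arrangements, 2 chiral).
Of these, 2 lack any improper symmetry element and so occur as enantiomeric pairs, giving 6 + 2 = 8 stereoisomers in total.

yes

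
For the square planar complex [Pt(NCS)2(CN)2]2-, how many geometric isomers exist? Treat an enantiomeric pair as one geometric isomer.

In a square planar complex each vertex has one trans partner and two cis neighbours.
Working through the distinct placements yields 2 geometric isomers: NCS cis; NCS trans.

2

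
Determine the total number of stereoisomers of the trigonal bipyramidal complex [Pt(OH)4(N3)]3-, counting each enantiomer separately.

2

A trigonal bipyramid has two axial and three equatorial sites, which are chemically inequivalent.
There are 2 geometric isomers: N3 axial; N3 equatorial.
Each arrangement has an internal mirror plane or centre of symmetry, so none is chiral.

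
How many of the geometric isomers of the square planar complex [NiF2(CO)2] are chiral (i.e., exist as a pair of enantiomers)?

0

In a square planar complex each vertex has one trans partner and two cis neighbours.
There are 2 geometric isomers: F cis; F trans.
Each arrangement has an internal mirror plane or centre of symmetry, so none is chiral.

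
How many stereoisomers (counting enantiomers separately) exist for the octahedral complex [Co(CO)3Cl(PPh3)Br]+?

5

An octahedron has six vertices in three trans pairs; every non-trans pair is cis.
The distinct arrangements are (4 in all): CO mer (3 arrangements); CO fac (chiral).
One of these lacks any improper symmetry element and so occurs as an enantiomeric pair, giving 4 + 1 = 5 stereoisomers in total.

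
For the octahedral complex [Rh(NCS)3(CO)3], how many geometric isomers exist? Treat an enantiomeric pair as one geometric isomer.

2

There are 2 geometric isomers: NCS mer; NCS fac.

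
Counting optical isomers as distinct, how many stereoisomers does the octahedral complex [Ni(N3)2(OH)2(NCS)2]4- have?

Systematic placement gives 5 geometric isomers: N3 trans, OH trans, NCS trans; N3 trans, OH cis, NCS cis; N3 cis, OH trans, NCS cis; N3 cis, OH cis, NCS cis (chiral); N3 cis, OH cis, NCS trans.
One of these lacks any improper symmetry element and so occurs as an enantiomeric pair, giving 5 + 1 = 6 stereoisomers in total.

6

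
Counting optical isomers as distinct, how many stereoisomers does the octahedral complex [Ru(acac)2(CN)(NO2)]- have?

The six octahedral sites form three mutually perpendicular trans pairs.
Each acac is bidentate and must span two cis positions.
Working through the distinct placements yields 2 geometric isomers: CN and NO2 mutually trans; CN and NO2 mutually cis (chiral).
One of these lacks any improper symmetry element and so occurs as an enantiomeric pair, giving 2 + 1 = 3 stereoisomers in total.

3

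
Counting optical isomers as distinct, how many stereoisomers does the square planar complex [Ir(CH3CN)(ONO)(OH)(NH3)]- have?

A square has two trans pairs of vertices; adjacent vertices are cis.
Working through the distinct placements yields 3 geometric isomers: (CH3CN/OH trans, NH3/ONO trans); (CH3CN/ONO trans, NH3/OH trans); (CH3CN/NH3 trans, OH/ONO trans).
Each arrangement has an internal mirror plane or centre of symmetry, so none is chiral.

3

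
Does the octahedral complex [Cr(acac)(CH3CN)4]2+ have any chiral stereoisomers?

In an octahedral complex each vertex has one trans partner and four cis neighbours.
Each acac is bidentate and must span two cis positions.
Only one geometric arrangement is possible.

no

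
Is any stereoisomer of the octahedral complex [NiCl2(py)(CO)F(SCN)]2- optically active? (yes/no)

yes

Systematic enumeration (placing each ligand type in turn and discarding arrangements equivalent by rotation or reflection) gives 9 geometric isomers.
Of these, 6 lack any improper symmetry element and so occur as enantiomeric pairs, giving 9 + 6 = 15 stereoisomers in total.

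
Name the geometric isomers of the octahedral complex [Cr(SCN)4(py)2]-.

In an octahedral complex each vertex has one trans partner and four cis neighbours.
Systematic placement gives 2 geometric isomers: py trans; py cis.

cis and trans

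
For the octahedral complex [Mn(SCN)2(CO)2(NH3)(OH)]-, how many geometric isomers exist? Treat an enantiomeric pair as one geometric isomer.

6

An octahedron has six vertices in three trans pairs; every non-trans pair is cis.
There are 6 geometric isomers: SCN trans, CO trans; SCN cis, CO trans; SCN trans, CO cis; SCN cis, CO cis (3 arrangements, 2 chiral).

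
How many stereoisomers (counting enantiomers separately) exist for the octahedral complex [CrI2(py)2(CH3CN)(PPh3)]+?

8

In an octahedral complex each vertex has one trans partner and four cis neighbours.
Working through the distinct placements yields 6 geometric isomers: I cis, py trans; I cis, py cis (3 arrangements, 2 chiral); I trans, py trans; I trans, py cis.
Of these, 2 lack any improper symmetry element and so occur as enantiomeric pairs, giving 6 + 2 = 8 stereoisomers in total.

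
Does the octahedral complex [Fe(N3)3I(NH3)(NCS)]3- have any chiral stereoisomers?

yes

The distinct arrangements are (4 in all): N3 mer (3 arrangements); N3 fac (chiral).
One of these lacks any improper symmetry element and so occurs as an enantiomeric pair, giving 4 + 1 = 5 stereoisomers in total.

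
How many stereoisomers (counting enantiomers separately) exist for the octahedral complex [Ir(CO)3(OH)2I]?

The six octahedral sites form three mutually perpendicular trans pairs.
There are 3 geometric isomers: CO mer, OH trans; CO mer, OH cis; CO fac, OH cis.
Each arrangement has an internal mirror plane or centre of symmetry, so none is chiral.

3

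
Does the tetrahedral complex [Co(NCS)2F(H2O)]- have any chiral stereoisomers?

Only one geometric arrangement is possible.

no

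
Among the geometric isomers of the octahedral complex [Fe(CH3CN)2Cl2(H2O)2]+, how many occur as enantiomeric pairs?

In an octahedral complex each vertex has one trans partner and four cis neighbours.
The distinct arrangements are (5 in all): CH3CN trans, Cl trans, H2O trans; CH3CN trans, Cl cis, H2O cis; CH3CN cis, Cl cis, H2O trans; CH3CN cis, Cl cis, H2O cis (chiral); CH3CN cis, Cl trans, H2O cis.
One of these lacks any improper symmetry element and so occurs as an enantiomeric pair, giving 5 + 1 = 6 stereoisomers in total.

1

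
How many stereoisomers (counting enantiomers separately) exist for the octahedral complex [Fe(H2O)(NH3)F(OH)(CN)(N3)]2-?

An octahedron has six vertices in three trans pairs; every non-trans pair is cis.
Placing the ligands in turn and identifying arrangements related by rotation or reflection leaves 15 distinct geometric isomers.
Of these, 15 lack any improper symmetry element and so occur as enantiomeric pairs, giving 15 + 15 = 30 stereoisomers in total.

30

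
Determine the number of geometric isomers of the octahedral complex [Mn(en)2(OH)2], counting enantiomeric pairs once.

An octahedron has six vertices in three trans pairs; every non-trans pair is cis.
Each en is bidentate and must span two cis positions.
Working through the distinct placements yields 2 geometric isomers: OH trans; OH cis (chiral).

2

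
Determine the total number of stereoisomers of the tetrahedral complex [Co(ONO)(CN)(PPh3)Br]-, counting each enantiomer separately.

2

Only one geometric arrangement is possible; it has no improper symmetry element, so it exists as a pair of enantiomers (2 stereoisomers).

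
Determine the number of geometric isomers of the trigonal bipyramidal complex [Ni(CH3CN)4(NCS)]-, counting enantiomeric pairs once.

In a trigonal bipyramid the two axial positions differ from the three equatorial ones.
The distinct arrangements are (2 in all): NCS equatorial; NCS axial.

2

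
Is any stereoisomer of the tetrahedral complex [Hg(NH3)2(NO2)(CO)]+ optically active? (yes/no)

Only one geometric arrangement is possible.

no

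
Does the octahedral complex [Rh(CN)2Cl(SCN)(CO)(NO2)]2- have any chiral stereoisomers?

yes

Exhaustive case analysis gives 9 geometric isomers.
Of these, 6 lack any improper symmetry element and so occur as enantiomeric pairs, giving 9 + 6 = 15 stereoisomers in total.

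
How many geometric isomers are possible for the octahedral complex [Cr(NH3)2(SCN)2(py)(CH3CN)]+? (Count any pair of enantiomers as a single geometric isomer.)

The distinct arrangements are (6 in all): NH3 cis, SCN cis (3 arrangements, 2 chiral); NH3 cis, SCN trans; NH3 trans, SCN cis; NH3 trans, SCN trans.

6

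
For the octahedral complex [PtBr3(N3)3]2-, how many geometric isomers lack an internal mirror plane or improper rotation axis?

Working through the distinct placements yields 2 geometric isomers: Br mer; Br fac.
Each arrangement has an internal mirror plane or centre of symmetry, so none is chiral.

0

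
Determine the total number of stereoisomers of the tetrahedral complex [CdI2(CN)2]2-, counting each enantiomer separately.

All four vertices of a tetrahedron are equivalent and mutually adjacent, so cis/trans isomerism cannot arise.
Only one geometric arrangement is possible.

1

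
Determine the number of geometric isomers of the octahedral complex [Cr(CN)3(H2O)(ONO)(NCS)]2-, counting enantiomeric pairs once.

In an octahedral complex each vertex has one trans partner and four cis neighbours.
The distinct arrangements are (4 in all): CN mer (3 arrangements); CN fac (chiral).

4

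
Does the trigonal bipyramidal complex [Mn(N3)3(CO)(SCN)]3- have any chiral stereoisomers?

A trigonal bipyramid has two axial and three equatorial sites, which are chemically inequivalent.
There are 4 geometric isomers: CO axial, SCN equatorial; CO axial, SCN axial; CO equatorial, SCN equatorial; CO equatorial, SCN axial.
Each arrangement has an internal mirror plane or centre of symmetry, so none is chiral.

no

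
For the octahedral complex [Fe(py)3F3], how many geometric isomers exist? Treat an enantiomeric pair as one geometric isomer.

Working through the distinct placements yields 2 geometric isomers: py mer; py fac.

2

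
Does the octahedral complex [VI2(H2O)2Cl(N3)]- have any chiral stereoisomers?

yes

An octahedron has six vertices in three trans pairs; every non-trans pair is cis.
There are 6 geometric isomers: I cis, H2O cis (3 arrangements, 2 chiral); I trans, H2O cis; I cis, H2O trans; I trans, H2O trans.
Of these, 2 lack any improper symmetry element and so occur as enantiomeric pairs, giving 6 + 2 = 8 stereoisomers in total.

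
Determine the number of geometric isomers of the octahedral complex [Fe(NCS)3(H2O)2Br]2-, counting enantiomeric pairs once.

Systematic placement gives 3 geometric isomers: NCS mer, H2O cis; NCS mer, H2O trans; NCS fac, H2O cis.

3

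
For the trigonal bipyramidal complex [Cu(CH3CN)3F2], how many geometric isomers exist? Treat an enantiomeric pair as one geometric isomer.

3

A trigonal bipyramid has two axial and three equatorial sites, which are chemically inequivalent.
The distinct arrangements are (3 in all): F both equatorial; F one axial, one equatorial; F both axial.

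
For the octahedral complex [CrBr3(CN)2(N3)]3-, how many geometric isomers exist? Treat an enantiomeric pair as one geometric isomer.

3

An octahedron has six vertices in three trans pairs; every non-trans pair is cis.
The distinct arrangements are (3 in all): Br mer, CN cis; Br mer, CN trans; Br fac, CN cis.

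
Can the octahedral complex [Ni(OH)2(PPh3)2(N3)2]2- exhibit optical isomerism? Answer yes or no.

There are 5 geometric isomers: OH trans, PPh3 trans, N3 trans; OH cis, PPh3 cis, N3 trans; OH cis, PPh3 trans, N3 cis; OH cis, PPh3 cis, N3 cis (chiral); OH trans, PPh3 cis, N3 cis.
One of these lacks any improper symmetry element and so occurs as an enantiomeric pair, giving 5 + 1 = 6 stereoisomers in total.

yes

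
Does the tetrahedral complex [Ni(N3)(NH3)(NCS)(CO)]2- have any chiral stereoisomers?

yes

In a tetrahedral complex all four positions are equivalent and every pair of ligands is adjacent — there is no cis/trans distinction.
Only one geometric arrangement is possible; it has no improper symmetry element, so it exists as a pair of enantiomers (2 stereoisomers).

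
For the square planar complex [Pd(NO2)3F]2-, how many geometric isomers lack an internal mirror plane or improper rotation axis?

0

Only one geometric arrangement is possible.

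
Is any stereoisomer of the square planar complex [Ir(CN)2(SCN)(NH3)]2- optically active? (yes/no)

no

The distinct arrangements are (2 in all): CN cis; CN trans.
Each arrangement has an internal mirror plane or centre of symmetry, so none is chiral.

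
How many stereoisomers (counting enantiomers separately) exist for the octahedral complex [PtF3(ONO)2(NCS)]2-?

3

In an octahedral complex each vertex has one trans partner and four cis neighbours.
Systematic placement gives 3 geometric isomers: F mer, ONO trans; F mer, ONO cis; F fac, ONO cis.
Each arrangement has an internal mirror plane or centre of symmetry, so none is chiral.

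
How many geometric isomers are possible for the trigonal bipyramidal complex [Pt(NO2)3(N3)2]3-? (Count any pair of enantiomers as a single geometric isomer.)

Systematic placement gives 3 geometric isomers: N3 both axial; N3 one axial, one equatorial; N3 both equatorial.

3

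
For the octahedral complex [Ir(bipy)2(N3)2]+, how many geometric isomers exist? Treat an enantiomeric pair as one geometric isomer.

2

In an octahedral complex each vertex has one trans partner and four cis neighbours.
Each bipy is bidentate and must span two cis positions.
Systematic placement gives 2 geometric isomers: N3 trans; N3 cis (chiral).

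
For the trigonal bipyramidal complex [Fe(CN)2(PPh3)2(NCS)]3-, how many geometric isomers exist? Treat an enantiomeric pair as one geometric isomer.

Exhaustive case analysis gives 5 geometric isomers.

5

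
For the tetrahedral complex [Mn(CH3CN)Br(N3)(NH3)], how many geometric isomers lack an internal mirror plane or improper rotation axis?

In a tetrahedral complex all four positions are equivalent and every pair of ligands is adjacent — there is no cis/trans distinction.
Only one geometric arrangement is possible; it has no improper symmetry element, so it exists as a pair of enantiomers (2 stereoisomers).

1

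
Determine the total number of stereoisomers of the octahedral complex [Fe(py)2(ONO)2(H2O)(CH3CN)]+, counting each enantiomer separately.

8

Systematic placement gives 6 geometric isomers: py trans, ONO trans; py cis, ONO cis (3 arrangements, 2 chiral); py trans, ONO cis; py cis, ONO trans.
Of these, 2 lack any improper symmetry element and so occur as enantiomeric pairs, giving 6 + 2 = 8 stereoisomers in total.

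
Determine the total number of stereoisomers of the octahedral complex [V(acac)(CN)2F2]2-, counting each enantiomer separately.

4

In an octahedral complex each vertex has one trans partner and four cis neighbours.
Each acac is bidentate and must span two cis positions.
There are 3 geometric isomers: CN trans, F cis; CN cis, F cis (chiral); CN cis, F trans.
One of these lacks any improper symmetry element and so occurs as an enantiomeric pair, giving 3 + 1 = 4 stereoisomers in total.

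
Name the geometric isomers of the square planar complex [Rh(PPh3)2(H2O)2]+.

cis and trans

There are 2 geometric isomers: PPh3 cis; PPh3 trans.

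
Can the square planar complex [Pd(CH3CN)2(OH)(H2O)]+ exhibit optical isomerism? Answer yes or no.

no

In a square planar complex each vertex has one trans partner and two cis neighbours.
Working through the distinct placements yields 2 geometric isomers: CH3CN cis; CH3CN trans.
Each arrangement has an internal mirror plane or centre of symmetry, so none is chiral.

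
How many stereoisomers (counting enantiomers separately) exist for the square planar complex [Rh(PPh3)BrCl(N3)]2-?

A square has two trans pairs of vertices; adjacent vertices are cis.
The distinct arrangements are (3 in all): (Br/N3 trans, Cl/PPh3 trans); (Br/PPh3 trans, Cl/N3 trans); (Br/Cl trans, N3/PPh3 trans).
Each arrangement has an internal mirror plane or centre of symmetry, so none is chiral.

3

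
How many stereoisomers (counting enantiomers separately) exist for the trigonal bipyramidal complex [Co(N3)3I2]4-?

A trigonal bipyramid has two axial and three equatorial sites, which are chemically inequivalent.
There are 3 geometric isomers: I both axial; I one axial, one equatorial; I both equatorial.
Each arrangement has an internal mirror plane or centre of symmetry, so none is chiral.

3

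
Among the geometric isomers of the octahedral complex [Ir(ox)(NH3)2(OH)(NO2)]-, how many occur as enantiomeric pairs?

An octahedron has six vertices in three trans pairs; every non-trans pair is cis.
Each ox is bidentate and must span two cis positions.
There are 4 geometric isomers: NH3 trans; NH3 cis (3 arrangements, 2 chiral).
Of these, 2 lack any improper symmetry element and so occur as enantiomeric pairs, giving 4 + 2 = 6 stereoisomers in total.

2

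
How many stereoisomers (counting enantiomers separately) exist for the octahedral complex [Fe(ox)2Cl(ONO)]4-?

In an octahedral complex each vertex has one trans partner and four cis neighbours.
Each ox is bidentate and must span two cis positions.
There are 2 geometric isomers: Cl and ONO mutually trans; Cl and ONO mutually cis (chiral).
One of these lacks any improper symmetry element and so occurs as an enantiomeric pair, giving 2 + 1 = 3 stereoisomers in total.

3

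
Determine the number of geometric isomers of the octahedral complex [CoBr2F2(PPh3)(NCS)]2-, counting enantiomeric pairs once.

The six octahedral sites form three mutually perpendicular trans pairs.
The distinct arrangements are (6 in all): Br trans, F trans; Br trans, F cis; Br cis, F cis (3 arrangements, 2 chiral); Br cis, F trans.

6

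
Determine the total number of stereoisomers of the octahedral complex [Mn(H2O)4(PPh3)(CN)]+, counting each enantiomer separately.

The six octahedral sites form three mutually perpendicular trans pairs.
Systematic placement gives 2 geometric isomers: PPh3 and CN mutually cis; PPh3 and CN mutually trans.
Each arrangement has an internal mirror plane or centre of symmetry, so none is chiral.

2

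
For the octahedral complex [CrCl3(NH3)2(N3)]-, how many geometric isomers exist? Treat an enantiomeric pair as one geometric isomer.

An octahedron has six vertices in three trans pairs; every non-trans pair is cis.
Working through the distinct placements yields 3 geometric isomers: Cl mer, NH3 trans; Cl mer, NH3 cis; Cl fac, NH3 cis.

3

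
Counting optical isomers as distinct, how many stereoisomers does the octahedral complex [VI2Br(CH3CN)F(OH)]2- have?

15

An octahedron has six vertices in three trans pairs; every non-trans pair is cis.
Systematic enumeration (placing each ligand type in turn and discarding arrangements equivalent by rotation or reflection) gives 9 geometric isomers.
Of these, 6 lack any improper symmetry element and so occur as enantiomeric pairs, giving 9 + 6 = 15 stereoisomers in total.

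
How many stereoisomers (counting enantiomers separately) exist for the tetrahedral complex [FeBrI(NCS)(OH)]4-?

All four vertices of a tetrahedron are equivalent and mutually adjacent, so cis/trans isomerism cannot arise.
Only one geometric arrangement is possible; it has no improper symmetry element, so it exists as a pair of enantiomers (2 stereoisomers).

2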